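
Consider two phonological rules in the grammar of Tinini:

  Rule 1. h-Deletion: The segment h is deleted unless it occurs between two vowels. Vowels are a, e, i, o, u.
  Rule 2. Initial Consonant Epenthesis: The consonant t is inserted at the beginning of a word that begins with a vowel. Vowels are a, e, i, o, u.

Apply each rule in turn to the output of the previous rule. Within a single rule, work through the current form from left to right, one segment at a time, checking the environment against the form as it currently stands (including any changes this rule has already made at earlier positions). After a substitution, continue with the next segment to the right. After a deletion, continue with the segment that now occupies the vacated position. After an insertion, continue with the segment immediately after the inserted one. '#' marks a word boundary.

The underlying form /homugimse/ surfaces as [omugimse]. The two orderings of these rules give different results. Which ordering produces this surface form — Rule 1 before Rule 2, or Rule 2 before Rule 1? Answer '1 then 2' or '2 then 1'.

2 then 1

Order 1 then 2:
  1 h-Deletion: [homugimse] → [omugimse]
  2 Initial Consonant Epenthesis: [omugimse] → [tomugimse]
  result: [tomugimse]
Order 2 then 1:
  2 Initial Consonant Epenthesis: no change — [homugimse]
  1 h-Deletion: [homugimse] → [omugimse]
  result: [omugimse]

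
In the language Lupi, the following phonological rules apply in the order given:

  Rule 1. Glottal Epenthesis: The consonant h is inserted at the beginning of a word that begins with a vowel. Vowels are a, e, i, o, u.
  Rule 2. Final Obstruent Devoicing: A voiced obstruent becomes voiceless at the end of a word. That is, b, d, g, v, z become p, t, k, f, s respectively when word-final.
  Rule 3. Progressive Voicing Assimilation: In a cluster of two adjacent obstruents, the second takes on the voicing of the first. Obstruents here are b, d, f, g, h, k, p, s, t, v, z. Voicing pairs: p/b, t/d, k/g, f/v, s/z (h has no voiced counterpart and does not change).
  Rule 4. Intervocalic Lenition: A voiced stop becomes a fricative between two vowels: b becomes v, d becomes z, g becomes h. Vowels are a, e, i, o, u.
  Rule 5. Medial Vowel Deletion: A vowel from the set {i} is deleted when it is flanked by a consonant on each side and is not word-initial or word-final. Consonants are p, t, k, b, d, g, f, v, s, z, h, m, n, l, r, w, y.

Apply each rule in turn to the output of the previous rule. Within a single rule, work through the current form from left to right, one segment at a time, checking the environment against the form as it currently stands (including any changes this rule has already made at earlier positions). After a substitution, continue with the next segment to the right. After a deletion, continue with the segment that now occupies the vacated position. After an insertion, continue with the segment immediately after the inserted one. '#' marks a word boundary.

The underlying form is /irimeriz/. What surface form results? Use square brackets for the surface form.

[hrmers]

Rule 1 Glottal Epenthesis: [irimeriz] → [hirimeriz]
Rule 2 Final Obstruent Devoicing: [hirimeriz] → [hirimeris]
Rule 3 Progressive Voicing Assimilation: no change — [hirimeris]
Rule 4 Intervocalic Lenition: no change — [hirimeris]
Rule 5 Medial Vowel Deletion: [hirimeris] → [hrmers]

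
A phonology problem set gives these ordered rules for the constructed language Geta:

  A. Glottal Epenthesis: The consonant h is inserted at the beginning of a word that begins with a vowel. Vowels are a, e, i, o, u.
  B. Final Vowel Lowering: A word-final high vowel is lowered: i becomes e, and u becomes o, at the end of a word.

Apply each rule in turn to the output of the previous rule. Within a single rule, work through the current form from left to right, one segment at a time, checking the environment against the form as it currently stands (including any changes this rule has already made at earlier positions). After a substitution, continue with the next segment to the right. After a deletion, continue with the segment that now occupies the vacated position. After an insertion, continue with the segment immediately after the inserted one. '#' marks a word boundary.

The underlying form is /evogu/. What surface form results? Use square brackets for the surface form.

A Glottal Epenthesis: [evogu] → [hevogu]
B Final Vowel Lowering: [hevogu] → [hevogo]

[hevogo]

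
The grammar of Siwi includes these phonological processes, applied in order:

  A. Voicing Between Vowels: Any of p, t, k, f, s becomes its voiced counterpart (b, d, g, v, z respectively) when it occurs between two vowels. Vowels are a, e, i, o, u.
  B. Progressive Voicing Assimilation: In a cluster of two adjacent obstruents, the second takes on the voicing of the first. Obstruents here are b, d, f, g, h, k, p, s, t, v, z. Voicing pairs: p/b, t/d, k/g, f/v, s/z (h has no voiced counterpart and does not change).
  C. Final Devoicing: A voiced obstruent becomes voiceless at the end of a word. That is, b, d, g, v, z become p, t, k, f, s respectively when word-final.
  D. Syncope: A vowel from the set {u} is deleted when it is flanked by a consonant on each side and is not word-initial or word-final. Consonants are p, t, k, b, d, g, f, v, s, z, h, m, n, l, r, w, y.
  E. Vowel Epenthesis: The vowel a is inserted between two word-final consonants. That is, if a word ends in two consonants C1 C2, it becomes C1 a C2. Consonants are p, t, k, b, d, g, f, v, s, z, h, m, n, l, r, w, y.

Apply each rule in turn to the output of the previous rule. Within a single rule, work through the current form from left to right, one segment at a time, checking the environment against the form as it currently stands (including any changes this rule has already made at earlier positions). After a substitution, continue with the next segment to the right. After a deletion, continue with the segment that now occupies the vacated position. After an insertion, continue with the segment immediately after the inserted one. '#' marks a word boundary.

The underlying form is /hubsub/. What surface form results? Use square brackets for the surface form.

[hbzap]

A Voicing Between Vowels: no change — [hubsub]
B Progressive Voicing Assimilation: [hubsub] → [hubzub]
C Final Devoicing: [hubzub] → [hubzup]
D Syncope: [hubzup] → [hbzp]
E Vowel Epenthesis: [hbzp] → [hbzap]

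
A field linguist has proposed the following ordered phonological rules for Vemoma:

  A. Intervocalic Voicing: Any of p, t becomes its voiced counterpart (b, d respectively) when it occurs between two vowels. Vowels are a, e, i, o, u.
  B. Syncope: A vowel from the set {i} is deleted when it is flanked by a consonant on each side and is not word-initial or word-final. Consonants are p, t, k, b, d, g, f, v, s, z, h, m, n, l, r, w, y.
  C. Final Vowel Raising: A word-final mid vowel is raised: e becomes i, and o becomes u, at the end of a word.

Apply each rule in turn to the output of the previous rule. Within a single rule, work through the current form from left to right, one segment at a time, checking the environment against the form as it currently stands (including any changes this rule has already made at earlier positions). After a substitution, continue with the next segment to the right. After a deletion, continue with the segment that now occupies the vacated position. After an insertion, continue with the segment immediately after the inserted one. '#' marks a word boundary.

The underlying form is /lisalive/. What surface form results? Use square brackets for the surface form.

A Intervocalic Voicing: no change — [lisalive]
B Syncope: [lisalive] → [lsalve]
C Final Vowel Raising: [lsalve] → [lsalvi]

[lsalvi]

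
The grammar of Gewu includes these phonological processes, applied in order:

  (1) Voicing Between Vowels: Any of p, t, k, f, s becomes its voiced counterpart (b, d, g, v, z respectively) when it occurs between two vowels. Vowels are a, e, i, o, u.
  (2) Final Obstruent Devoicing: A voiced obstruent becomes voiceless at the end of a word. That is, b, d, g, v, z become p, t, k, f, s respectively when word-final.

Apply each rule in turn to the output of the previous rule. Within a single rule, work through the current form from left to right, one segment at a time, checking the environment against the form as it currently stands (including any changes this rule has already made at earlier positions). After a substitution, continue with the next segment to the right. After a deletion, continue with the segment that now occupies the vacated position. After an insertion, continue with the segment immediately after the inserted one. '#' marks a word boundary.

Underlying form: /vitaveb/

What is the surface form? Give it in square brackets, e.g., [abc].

[vidavep]

(1) Voicing Between Vowels: [vitaveb] → [vidaveb]
(2) Final Obstruent Devoicing: [vidaveb] → [vidavep]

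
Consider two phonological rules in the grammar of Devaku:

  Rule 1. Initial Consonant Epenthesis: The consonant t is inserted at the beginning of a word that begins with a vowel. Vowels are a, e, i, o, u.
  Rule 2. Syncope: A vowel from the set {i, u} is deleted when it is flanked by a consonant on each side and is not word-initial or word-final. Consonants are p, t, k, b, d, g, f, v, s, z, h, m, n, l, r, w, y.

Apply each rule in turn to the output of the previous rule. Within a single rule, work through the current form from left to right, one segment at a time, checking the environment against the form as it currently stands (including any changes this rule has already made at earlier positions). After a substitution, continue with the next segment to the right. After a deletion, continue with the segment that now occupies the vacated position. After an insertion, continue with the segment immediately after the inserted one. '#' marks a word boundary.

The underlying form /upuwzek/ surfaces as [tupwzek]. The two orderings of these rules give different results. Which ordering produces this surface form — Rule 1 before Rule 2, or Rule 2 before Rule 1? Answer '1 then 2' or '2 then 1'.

Order 1 then 2:
  1 Initial Consonant Epenthesis: [upuwzek] → [tupuwzek]
  2 Syncope: [tupuwzek] → [tpwzek]
  result: [tpwzek]
Order 2 then 1:
  2 Syncope: [upuwzek] → [upwzek]
  1 Initial Consonant Epenthesis: [upwzek] → [tupwzek]
  result: [tupwzek]

2 then 1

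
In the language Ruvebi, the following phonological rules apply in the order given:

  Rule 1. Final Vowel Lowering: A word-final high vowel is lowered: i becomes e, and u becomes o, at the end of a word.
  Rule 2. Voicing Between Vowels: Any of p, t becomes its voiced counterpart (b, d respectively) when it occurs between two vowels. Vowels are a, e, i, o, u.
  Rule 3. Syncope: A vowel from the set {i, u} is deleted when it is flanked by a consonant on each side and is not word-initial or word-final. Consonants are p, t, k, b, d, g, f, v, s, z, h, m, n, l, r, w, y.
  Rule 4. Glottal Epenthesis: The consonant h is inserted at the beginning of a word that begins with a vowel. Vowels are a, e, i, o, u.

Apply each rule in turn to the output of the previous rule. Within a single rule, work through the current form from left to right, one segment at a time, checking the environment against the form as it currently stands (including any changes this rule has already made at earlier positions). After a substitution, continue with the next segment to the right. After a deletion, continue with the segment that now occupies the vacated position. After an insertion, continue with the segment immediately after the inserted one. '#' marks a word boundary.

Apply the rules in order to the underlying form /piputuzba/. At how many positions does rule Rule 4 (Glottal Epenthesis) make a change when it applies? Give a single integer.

0

Rule 1 Final Vowel Lowering: no change — [piputuzba]
Rule 2 Voicing Between Vowels: [piputuzba] → [pibuduzba]
Rule 3 Syncope: [pibuduzba] → [pbdzba]
Rule 4 Glottal Epenthesis: no change — [pbdzba]
Rule Rule 4 changed 0 position(s).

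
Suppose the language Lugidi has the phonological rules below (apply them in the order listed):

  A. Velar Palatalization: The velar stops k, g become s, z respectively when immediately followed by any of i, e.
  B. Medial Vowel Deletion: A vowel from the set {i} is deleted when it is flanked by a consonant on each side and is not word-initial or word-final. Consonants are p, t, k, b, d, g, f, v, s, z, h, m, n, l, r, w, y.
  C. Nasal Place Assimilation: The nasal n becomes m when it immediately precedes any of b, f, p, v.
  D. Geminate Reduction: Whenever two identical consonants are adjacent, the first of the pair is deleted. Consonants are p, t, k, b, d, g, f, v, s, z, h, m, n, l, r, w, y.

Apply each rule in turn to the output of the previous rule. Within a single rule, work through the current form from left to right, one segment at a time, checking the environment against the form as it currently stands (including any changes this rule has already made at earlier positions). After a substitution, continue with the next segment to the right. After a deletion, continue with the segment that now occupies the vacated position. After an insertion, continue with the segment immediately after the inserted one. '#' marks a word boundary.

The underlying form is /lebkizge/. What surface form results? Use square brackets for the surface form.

[lebsze]

A Velar Palatalization: [lebkizge] → [lebsizze]
B Medial Vowel Deletion: [lebsizze] → [lebszze]
C Nasal Place Assimilation: no change — [lebszze]
D Geminate Reduction: [lebszze] → [lebsze]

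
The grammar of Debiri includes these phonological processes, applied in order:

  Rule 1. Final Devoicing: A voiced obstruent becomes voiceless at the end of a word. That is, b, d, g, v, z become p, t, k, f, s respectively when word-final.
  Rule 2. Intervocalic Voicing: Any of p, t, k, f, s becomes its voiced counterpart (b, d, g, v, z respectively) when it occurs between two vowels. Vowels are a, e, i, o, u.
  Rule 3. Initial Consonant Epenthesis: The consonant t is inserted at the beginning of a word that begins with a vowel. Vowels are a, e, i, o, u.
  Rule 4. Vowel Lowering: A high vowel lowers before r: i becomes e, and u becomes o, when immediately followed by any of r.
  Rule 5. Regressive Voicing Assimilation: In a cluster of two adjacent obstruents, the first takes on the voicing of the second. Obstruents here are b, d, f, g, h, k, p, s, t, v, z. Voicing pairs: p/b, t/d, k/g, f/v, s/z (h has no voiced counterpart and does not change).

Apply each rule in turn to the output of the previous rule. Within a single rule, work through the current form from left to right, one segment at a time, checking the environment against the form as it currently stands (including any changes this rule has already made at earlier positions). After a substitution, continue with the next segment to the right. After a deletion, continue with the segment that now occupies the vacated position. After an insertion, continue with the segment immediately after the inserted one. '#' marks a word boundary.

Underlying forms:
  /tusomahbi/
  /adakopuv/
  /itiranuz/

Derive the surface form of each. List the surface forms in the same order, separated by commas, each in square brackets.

/tusomahbi/:
  Rule 1 Final Devoicing: no change — [tusomahbi]
  Rule 2 Intervocalic Voicing: [tusomahbi] → [tuzomahbi]
  Rule 3 Initial Consonant Epenthesis: no change — [tuzomahbi]
  Rule 4 Vowel Lowering: no change — [tuzomahbi]
  Rule 5 Regressive Voicing Assimilation: no change — [tuzomahbi]
/adakopuv/:
  Rule 1 Final Devoicing: [adakopuv] → [adakopuf]
  Rule 2 Intervocalic Voicing: [adakopuf] → [adagobuf]
  Rule 3 Initial Consonant Epenthesis: [adagobuf] → [tadagobuf]
  Rule 4 Vowel Lowering: no change — [tadagobuf]
  Rule 5 Regressive Voicing Assimilation: no change — [tadagobuf]
/itiranuz/:
  Rule 1 Final Devoicing: [itiranuz] → [itiranus]
  Rule 2 Intervocalic Voicing: [itiranus] → [idiranus]
  Rule 3 Initial Consonant Epenthesis: [idiranus] → [tidiranus]
  Rule 4 Vowel Lowering: [tidiranus] → [tideranus]
  Rule 5 Regressive Voicing Assimilation: no change — [tideranus]

[tuzomahbi], [tadagobuf], [tideranus]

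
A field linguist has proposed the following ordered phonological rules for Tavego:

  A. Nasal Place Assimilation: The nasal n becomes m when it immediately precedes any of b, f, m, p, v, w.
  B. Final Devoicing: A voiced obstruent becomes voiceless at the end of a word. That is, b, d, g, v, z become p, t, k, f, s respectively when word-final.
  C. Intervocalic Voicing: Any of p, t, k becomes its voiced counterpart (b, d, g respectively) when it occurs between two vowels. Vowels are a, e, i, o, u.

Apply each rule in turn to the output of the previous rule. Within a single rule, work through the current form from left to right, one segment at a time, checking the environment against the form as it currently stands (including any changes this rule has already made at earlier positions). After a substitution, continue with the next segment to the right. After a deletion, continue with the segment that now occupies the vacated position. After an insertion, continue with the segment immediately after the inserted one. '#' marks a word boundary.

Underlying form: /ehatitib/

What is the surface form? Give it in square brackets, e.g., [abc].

[ehadidip]

A Nasal Place Assimilation: no change — [ehatitib]
B Final Devoicing: [ehatitib] → [ehatitip]
C Intervocalic Voicing: [ehatitip] → [ehadidip]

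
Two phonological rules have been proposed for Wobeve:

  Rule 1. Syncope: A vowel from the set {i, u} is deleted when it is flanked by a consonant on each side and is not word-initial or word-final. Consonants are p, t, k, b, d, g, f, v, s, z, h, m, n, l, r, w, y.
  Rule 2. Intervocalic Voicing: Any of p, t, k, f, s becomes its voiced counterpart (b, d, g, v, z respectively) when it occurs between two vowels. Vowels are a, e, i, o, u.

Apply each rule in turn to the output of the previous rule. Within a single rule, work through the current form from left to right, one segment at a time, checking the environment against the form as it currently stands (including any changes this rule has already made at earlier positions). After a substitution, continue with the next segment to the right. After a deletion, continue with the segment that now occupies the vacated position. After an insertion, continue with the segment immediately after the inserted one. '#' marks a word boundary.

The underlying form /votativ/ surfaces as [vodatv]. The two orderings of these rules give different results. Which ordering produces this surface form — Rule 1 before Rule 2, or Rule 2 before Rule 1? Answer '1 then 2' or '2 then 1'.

Order 1 then 2:
  1 Syncope: [votativ] → [votatv]
  2 Intervocalic Voicing: [votatv] → [vodatv]
  result: [vodatv]
Order 2 then 1:
  2 Intervocalic Voicing: [votativ] → [vodadiv]
  1 Syncope: [vodadiv] → [vodadv]
  result: [vodadv]

1 then 2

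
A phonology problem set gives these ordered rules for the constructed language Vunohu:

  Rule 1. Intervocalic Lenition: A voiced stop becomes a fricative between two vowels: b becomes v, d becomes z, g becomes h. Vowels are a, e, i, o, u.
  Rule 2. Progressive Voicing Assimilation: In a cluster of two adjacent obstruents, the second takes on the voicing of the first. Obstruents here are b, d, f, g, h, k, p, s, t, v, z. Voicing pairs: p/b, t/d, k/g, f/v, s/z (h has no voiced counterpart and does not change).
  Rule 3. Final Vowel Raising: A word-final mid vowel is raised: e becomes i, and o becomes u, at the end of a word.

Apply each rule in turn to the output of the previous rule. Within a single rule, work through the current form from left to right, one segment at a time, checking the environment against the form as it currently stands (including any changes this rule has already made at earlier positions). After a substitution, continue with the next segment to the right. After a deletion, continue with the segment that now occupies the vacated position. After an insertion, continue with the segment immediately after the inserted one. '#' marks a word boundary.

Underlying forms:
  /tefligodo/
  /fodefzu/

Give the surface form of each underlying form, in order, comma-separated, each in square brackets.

/tefligodo/:
  Rule 1 Intervocalic Lenition: [tefligodo] → [teflihozo]
  Rule 2 Progressive Voicing Assimilation: no change — [teflihozo]
  Rule 3 Final Vowel Raising: [teflihozo] → [teflihozu]
/fodefzu/:
  Rule 1 Intervocalic Lenition: [fodefzu] → [fozefzu]
  Rule 2 Progressive Voicing Assimilation: [fozefzu] → [fozefsu]
  Rule 3 Final Vowel Raising: no change — [fozefsu]

[teflihozu], [fozefsu]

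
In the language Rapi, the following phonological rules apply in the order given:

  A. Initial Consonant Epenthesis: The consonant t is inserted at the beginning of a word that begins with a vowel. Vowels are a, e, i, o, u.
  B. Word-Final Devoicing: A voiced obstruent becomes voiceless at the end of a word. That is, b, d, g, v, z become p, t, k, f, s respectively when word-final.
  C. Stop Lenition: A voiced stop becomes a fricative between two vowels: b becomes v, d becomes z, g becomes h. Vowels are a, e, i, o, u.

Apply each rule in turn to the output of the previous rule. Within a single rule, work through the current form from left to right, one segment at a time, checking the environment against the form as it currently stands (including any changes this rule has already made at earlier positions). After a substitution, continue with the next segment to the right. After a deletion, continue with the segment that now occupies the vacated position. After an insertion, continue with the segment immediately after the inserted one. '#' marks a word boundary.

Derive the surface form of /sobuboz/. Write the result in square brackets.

A Initial Consonant Epenthesis: no change — [sobuboz]
B Word-Final Devoicing: [sobuboz] → [sobubos]
C Stop Lenition: [sobubos] → [sovuvos]

[sovuvos]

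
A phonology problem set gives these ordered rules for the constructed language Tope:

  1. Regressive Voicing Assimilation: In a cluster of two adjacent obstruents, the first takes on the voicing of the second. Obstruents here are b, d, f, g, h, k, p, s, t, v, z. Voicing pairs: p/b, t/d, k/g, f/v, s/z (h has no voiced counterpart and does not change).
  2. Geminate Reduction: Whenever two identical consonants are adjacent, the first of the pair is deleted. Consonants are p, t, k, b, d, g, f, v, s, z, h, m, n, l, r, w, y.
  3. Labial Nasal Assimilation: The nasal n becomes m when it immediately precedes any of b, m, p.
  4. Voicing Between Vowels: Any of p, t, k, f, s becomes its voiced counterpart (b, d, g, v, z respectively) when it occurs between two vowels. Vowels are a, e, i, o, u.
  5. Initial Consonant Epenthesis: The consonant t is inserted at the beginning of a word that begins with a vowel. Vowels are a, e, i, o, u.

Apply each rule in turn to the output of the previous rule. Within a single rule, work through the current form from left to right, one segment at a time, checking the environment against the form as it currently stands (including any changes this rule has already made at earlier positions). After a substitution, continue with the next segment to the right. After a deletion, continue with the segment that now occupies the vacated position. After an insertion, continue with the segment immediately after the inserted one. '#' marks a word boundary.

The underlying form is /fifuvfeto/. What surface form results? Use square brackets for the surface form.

1 Regressive Voicing Assimilation: [fifuvfeto] → [fifuffeto]
2 Geminate Reduction: [fifuffeto] → [fifufeto]
3 Labial Nasal Assimilation: no change — [fifufeto]
4 Voicing Between Vowels: [fifufeto] → [fivuvedo]
5 Initial Consonant Epenthesis: no change — [fivuvedo]

[fivuvedo]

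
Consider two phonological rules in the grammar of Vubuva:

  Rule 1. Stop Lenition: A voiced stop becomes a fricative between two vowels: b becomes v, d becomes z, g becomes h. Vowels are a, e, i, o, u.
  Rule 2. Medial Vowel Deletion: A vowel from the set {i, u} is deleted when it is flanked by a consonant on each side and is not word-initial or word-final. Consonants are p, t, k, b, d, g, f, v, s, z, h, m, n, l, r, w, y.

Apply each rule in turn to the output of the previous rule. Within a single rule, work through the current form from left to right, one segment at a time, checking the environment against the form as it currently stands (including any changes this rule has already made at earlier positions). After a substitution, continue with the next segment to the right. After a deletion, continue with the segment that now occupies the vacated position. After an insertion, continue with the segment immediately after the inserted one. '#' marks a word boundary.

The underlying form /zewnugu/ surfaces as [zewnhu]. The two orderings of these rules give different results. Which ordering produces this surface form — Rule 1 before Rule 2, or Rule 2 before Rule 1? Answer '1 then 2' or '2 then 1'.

1 then 2

Order 1 then 2:
  1 Stop Lenition: [zewnugu] → [zewnuhu]
  2 Medial Vowel Deletion: [zewnuhu] → [zewnhu]
  result: [zewnhu]
Order 2 then 1:
  2 Medial Vowel Deletion: [zewnugu] → [zewngu]
  1 Stop Lenition: no change — [zewngu]
  result: [zewngu]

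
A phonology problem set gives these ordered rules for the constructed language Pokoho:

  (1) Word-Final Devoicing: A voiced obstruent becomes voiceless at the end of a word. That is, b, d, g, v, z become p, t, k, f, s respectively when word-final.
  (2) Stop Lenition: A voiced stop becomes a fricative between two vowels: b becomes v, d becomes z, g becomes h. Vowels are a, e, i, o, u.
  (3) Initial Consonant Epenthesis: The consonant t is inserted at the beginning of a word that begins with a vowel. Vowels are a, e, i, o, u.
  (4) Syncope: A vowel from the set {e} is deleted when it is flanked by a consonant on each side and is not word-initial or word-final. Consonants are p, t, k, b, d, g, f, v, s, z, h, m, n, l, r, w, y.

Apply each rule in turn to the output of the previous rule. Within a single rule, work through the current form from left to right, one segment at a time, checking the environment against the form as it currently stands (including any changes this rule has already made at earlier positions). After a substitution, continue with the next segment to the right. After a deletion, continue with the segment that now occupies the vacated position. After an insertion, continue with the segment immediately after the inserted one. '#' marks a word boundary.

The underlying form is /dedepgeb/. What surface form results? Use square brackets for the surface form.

[dzpgp]

(1) Word-Final Devoicing: [dedepgeb] → [dedepgep]
(2) Stop Lenition: [dedepgep] → [dezepgep]
(3) Initial Consonant Epenthesis: no change — [dezepgep]
(4) Syncope: [dezepgep] → [dzpgp]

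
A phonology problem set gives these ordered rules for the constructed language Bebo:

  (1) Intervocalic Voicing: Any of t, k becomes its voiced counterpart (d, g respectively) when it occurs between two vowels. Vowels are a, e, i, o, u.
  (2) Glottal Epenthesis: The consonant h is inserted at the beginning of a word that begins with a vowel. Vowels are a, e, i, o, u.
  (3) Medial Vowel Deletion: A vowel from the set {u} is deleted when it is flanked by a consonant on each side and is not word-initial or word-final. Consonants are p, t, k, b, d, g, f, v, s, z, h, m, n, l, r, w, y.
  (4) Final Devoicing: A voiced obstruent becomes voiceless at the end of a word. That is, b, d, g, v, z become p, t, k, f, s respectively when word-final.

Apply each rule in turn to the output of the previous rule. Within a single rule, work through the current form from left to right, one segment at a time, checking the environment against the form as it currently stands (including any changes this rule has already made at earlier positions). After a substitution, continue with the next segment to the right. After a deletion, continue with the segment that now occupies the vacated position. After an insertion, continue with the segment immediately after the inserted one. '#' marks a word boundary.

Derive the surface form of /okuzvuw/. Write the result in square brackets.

(1) Intervocalic Voicing: [okuzvuw] → [oguzvuw]
(2) Glottal Epenthesis: [oguzvuw] → [hoguzvuw]
(3) Medial Vowel Deletion: [hoguzvuw] → [hogzvw]
(4) Final Devoicing: no change — [hogzvw]

[hogzvw]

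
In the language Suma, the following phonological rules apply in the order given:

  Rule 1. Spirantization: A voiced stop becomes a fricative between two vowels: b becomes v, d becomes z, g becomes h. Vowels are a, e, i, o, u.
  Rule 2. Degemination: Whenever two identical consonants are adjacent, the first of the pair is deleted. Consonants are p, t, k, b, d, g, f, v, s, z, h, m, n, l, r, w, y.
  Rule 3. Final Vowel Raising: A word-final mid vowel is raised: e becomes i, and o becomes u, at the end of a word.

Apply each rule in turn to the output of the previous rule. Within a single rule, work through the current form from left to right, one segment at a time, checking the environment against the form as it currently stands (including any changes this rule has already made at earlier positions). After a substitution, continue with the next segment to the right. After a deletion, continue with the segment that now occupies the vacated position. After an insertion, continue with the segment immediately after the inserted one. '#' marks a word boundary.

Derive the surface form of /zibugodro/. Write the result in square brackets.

[zivuhodru]

Rule 1 Spirantization: [zibugodro] → [zivuhodro]
Rule 2 Degemination: no change — [zivuhodro]
Rule 3 Final Vowel Raising: [zivuhodro] → [zivuhodru]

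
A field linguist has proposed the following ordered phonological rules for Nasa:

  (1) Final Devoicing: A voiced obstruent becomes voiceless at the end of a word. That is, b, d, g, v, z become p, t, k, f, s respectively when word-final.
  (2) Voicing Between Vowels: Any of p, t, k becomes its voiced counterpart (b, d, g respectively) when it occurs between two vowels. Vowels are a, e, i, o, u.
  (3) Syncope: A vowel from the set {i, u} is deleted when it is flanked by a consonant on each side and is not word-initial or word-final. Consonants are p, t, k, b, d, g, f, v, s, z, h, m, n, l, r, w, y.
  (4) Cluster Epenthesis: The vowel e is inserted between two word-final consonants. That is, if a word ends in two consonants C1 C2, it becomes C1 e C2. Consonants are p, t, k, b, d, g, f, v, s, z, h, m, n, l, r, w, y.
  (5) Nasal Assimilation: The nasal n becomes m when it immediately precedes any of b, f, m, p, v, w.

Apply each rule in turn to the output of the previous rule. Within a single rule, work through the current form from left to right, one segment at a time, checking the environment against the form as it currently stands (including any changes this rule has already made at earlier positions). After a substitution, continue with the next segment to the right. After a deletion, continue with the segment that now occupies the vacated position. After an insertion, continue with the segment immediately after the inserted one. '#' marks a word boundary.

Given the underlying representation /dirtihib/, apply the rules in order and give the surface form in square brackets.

[drthep]

(1) Final Devoicing: [dirtihib] → [dirtihip]
(2) Voicing Between Vowels: no change — [dirtihip]
(3) Syncope: [dirtihip] → [drthp]
(4) Cluster Epenthesis: [drthp] → [drthep]
(5) Nasal Assimilation: no change — [drthep]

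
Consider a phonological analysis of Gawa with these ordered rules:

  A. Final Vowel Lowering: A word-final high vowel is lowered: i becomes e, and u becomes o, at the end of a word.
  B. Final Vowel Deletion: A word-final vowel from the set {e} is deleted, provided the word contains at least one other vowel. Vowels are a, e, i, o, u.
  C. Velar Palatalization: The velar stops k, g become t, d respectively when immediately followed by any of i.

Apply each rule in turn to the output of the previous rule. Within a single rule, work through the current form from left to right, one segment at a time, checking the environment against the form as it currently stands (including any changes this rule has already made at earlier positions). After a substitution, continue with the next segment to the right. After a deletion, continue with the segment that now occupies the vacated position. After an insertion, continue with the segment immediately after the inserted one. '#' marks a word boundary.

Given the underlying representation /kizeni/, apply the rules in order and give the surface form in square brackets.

[tizen]

A Final Vowel Lowering: [kizeni] → [kizene]
B Final Vowel Deletion: [kizene] → [kizen]
C Velar Palatalization: [kizen] → [tizen]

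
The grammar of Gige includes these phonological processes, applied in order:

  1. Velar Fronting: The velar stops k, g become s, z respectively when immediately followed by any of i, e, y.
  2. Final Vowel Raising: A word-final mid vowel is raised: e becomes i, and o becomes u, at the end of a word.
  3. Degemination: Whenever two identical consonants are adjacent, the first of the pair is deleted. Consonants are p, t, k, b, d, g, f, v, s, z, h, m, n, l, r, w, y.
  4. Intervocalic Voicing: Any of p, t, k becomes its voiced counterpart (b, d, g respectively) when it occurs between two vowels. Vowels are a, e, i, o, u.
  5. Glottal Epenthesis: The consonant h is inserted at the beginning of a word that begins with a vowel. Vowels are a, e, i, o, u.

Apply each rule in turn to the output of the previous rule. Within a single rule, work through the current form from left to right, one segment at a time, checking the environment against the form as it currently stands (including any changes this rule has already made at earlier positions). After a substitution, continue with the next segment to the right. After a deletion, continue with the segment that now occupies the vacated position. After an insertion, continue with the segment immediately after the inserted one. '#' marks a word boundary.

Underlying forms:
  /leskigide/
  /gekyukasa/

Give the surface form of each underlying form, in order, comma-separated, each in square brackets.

[lesizidi], [zesyugasa]

/leskigide/:
  1 Velar Fronting: [leskigide] → [lessizide]
  2 Final Vowel Raising: [lessizide] → [lessizidi]
  3 Degemination: [lessizidi] → [lesizidi]
  4 Intervocalic Voicing: no change — [lesizidi]
  5 Glottal Epenthesis: no change — [lesizidi]
/gekyukasa/:
  1 Velar Fronting: [gekyukasa] → [zesyukasa]
  2 Final Vowel Raising: no change — [zesyukasa]
  3 Degemination: no change — [zesyukasa]
  4 Intervocalic Voicing: [zesyukasa] → [zesyugasa]
  5 Glottal Epenthesis: no change — [zesyugasa]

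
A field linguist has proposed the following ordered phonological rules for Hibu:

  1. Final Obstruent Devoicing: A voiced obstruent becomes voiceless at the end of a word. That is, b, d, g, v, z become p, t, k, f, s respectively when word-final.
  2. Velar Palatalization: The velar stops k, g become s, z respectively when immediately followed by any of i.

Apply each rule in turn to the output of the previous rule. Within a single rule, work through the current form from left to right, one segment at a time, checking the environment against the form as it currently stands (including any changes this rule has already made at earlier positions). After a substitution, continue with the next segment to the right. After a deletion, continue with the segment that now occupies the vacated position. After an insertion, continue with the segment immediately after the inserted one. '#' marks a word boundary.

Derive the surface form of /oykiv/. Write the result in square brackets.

1 Final Obstruent Devoicing: [oykiv] → [oykif]
2 Velar Palatalization: [oykif] → [oysif]

[oysif]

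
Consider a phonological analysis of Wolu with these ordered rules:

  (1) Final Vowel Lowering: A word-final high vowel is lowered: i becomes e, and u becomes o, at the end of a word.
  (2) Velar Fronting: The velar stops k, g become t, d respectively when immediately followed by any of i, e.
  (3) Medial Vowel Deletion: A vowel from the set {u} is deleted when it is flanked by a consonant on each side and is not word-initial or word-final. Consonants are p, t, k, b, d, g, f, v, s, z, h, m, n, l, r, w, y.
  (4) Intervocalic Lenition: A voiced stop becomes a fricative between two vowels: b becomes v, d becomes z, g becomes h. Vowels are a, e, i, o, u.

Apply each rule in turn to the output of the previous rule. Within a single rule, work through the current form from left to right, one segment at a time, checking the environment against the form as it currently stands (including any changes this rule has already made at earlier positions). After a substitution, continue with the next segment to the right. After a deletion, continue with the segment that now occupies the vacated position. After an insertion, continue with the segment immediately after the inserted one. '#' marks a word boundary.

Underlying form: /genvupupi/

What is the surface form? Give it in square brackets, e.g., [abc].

(1) Final Vowel Lowering: [genvupupi] → [genvupupe]
(2) Velar Fronting: [genvupupe] → [denvupupe]
(3) Medial Vowel Deletion: [denvupupe] → [denvppe]
(4) Intervocalic Lenition: no change — [denvppe]

[denvppe]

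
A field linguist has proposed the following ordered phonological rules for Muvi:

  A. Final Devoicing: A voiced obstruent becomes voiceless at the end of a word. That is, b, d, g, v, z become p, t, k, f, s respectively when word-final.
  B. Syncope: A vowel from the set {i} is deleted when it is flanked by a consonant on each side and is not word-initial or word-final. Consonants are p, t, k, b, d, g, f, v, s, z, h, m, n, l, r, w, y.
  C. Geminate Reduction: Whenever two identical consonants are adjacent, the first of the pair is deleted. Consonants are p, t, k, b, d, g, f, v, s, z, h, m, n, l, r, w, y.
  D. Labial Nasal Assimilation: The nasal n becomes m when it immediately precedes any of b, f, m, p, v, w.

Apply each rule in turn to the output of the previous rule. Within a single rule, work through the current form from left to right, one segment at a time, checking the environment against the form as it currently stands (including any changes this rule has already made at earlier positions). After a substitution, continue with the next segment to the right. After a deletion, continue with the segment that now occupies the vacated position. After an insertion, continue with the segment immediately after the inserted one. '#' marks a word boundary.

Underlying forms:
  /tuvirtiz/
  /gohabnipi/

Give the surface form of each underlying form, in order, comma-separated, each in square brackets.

/tuvirtiz/:
  A Final Devoicing: [tuvirtiz] → [tuvirtis]
  B Syncope: [tuvirtis] → [tuvrts]
  C Geminate Reduction: no change — [tuvrts]
  D Labial Nasal Assimilation: no change — [tuvrts]
/gohabnipi/:
  A Final Devoicing: no change — [gohabnipi]
  B Syncope: [gohabnipi] → [gohabnpi]
  C Geminate Reduction: no change — [gohabnpi]
  D Labial Nasal Assimilation: [gohabnpi] → [gohabmpi]

[tuvrts], [gohabmpi]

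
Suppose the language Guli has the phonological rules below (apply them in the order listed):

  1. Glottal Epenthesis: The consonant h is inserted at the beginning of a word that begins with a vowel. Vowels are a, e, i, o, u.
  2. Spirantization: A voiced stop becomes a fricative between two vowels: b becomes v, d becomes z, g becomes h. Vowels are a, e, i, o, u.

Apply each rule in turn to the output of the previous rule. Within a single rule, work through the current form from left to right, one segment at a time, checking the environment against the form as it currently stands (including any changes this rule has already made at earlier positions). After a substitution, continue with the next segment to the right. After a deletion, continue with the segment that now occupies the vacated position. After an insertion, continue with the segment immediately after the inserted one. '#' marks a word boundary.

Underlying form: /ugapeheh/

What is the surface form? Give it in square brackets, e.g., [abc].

1 Glottal Epenthesis: [ugapeheh] → [hugapeheh]
2 Spirantization: [hugapeheh] → [huhapeheh]

[huhapeheh]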